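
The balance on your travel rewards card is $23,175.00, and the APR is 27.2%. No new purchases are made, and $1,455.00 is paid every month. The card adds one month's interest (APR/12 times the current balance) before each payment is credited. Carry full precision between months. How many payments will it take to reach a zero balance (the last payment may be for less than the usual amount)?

20 months

Monthly rate r = 27.2%/12 = 2.26667% = 0.0226667.
Recurrence: B ← B·(1+r) − $1,455.00.
Month 1: interest $525.30; balance after payment $22,245.30.
Month 2: interest $504.23; balance after payment $21,294.53.
Closed form: n = −ln(1 − rB₀/P)/ln(1+r) = −ln(0.63897)/ln(1.02267) ≈ 19.983, so the balance reaches zero during payment 20.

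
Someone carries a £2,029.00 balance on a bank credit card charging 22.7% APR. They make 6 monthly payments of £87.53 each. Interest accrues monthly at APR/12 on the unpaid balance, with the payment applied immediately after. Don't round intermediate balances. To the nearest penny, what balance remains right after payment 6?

£1,719.81

Monthly rate r = 22.7%/12 = 1.89167% = 0.0189167.
Each month: B ← B·(1+r) − £87.53.
Month 1: interest £38.38; balance after payment £1,979.85.
Month 2: interest £37.45; balance after payment £1,929.77.
Month 3: interest £36.50; balance after payment £1,878.75.
Month 4: interest £35.54; balance after payment £1,826.76.
Month 5: interest £34.56; balance after payment £1,773.78.
Month 6: interest £33.55; balance after payment £1,719.81.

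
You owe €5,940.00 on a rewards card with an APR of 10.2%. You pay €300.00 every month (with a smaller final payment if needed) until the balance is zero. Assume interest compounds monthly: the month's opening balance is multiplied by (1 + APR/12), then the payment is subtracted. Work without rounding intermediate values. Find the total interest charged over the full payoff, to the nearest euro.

Monthly rate r = 10.2%/12 = 0.85% = 0.0085.
Payoff takes n = ⌈−ln(1 − rB₀/P)/ln(1+r)⌉ = ⌈21.772⌉ = 22 payments; the last is €231.95.
Total paid = 21·€300.00 + €231.95 = €6,531.95.
Total interest = total paid − principal = €6,531.95 − €5,940.00 = €591.95.

€592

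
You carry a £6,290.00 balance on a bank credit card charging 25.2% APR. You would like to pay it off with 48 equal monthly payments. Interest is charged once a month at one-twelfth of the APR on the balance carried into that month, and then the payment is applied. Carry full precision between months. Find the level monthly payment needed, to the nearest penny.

Monthly rate r = 25.2%/12 = 2.1% = 0.021.
Level-payment amortization: P = B₀·r / (1 − (1+r)^(−n)) = 6290.00·0.021 / (1 − 1.021^(−48)).
Denominator 1 − (1+r)^(−48) = 0.631222531.
P = 132.09 / 0.631222531 ≈ 209.26.

£209.26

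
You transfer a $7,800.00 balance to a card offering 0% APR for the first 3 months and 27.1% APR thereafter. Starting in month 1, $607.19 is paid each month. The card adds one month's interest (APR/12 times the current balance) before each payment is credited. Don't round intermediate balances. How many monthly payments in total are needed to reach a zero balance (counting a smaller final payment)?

15 months

Promo months 1–3 at r₀ = 0%/12 = 0; months 4+ at r₁ = 27.1%/12 = 0.0225833.
After month 3 (no interest yet): B = $7,800.00 − 3·$607.19 = $5,978.43.
Then at r₁ with $607.19/mo: n₂ = −ln(1 − r₁·B/P)/ln(1+r₁) ≈ 11.26 → 12 more payments.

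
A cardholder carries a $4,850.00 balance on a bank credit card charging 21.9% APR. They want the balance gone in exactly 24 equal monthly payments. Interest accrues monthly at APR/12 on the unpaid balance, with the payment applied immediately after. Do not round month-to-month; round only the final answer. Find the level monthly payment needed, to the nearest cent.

$251.37

Monthly rate r = 21.9%/12 = 1.825% = 0.01825.
Level-payment amortization: P = B₀·r / (1 − (1+r)^(−n)) = 4850.00·0.01825 / (1 − 1.01825^(−24)).
Denominator 1 − (1+r)^(−24) = 0.35212093.
P = 88.5125 / 0.35212093 ≈ 251.37.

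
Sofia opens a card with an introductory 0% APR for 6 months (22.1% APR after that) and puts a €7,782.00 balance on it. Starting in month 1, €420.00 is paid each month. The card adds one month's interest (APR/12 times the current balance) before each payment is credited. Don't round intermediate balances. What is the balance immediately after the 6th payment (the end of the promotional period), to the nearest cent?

Promo months 1–6 at r₀ = 0%/12 = 0; months 7+ at r₁ = 22.1%/12 = 0.0184167.
After month 6 (no interest yet): B = €7,782.00 − 6·€420.00 = €5,262.00.

€5,262.00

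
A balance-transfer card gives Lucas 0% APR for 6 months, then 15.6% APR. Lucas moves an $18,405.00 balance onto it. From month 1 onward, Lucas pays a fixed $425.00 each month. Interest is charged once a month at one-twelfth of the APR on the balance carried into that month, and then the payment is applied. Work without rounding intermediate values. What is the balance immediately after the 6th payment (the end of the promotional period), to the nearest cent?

$15,855.00

Promo months 1–6 at r₀ = 0%/12 = 0; months 7+ at r₁ = 15.6%/12 = 0.013.
After month 6 (no interest yet): B = $18,405.00 − 6·$425.00 = $15,855.00.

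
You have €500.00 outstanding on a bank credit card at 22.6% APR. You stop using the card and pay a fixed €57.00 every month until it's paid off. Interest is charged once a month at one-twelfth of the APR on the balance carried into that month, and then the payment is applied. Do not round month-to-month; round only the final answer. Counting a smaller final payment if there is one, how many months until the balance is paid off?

Monthly rate r = 22.6%/12 = 1.88333% = 0.0188333.
Recurrence: B ← B·(1+r) − €57.00.
Month 1: interest €9.42; balance after payment €452.42.
Month 2: interest €8.52; balance after payment €403.94.
Closed form: n = −ln(1 − rB₀/P)/ln(1+r) = −ln(0.8348)/ln(1.01883) ≈ 9.678, so the balance reaches zero during payment 10.

10 payments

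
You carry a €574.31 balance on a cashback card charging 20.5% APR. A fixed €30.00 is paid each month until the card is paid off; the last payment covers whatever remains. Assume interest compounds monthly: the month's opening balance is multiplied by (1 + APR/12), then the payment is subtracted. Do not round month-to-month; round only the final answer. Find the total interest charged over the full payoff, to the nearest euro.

€127

Monthly rate r = 20.5%/12 = 1.70833% = 0.0170833.
Payoff takes n = ⌈−ln(1 − rB₀/P)/ln(1+r)⌉ = ⌈23.382⌉ = 24 payments; the last is €11.51.
Total paid = 23·€30.00 + €11.51 = €701.51.
Total interest = total paid − principal = €701.51 − €574.31 = €127.20.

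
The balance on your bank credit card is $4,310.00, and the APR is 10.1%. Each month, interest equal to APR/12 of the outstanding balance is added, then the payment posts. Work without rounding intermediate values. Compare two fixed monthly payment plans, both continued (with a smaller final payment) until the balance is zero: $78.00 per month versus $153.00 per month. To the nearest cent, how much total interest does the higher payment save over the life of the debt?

$882.07

Monthly rate r = 10.1%/12 = 0.841667% = 0.00841667.
At $78.00/mo: n = ⌈−ln(1 − rB₀/P)/ln(1+r)⌉ = 75 payments (last $50.34); total interest = total paid − $4,310.00 = $1,512.34.
At $153.00/mo: 33 payments (last $44.27); total interest $630.27.
Interest saved = $1,512.34 − $630.27 = $882.07.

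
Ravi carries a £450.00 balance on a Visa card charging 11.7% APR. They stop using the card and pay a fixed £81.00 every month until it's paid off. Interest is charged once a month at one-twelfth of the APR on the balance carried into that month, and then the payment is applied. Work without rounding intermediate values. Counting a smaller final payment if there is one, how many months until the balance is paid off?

6 payments

Monthly rate r = 11.7%/12 = 0.975% = 0.00975.
Recurrence: B ← B·(1+r) − £81.00.
Month 1: interest £4.39; balance after payment £373.39.
Month 2: interest £3.64; balance after payment £296.03.
Month 3: interest £2.89; balance after payment £217.91.
Month 4: interest £2.12; balance after payment £139.04.
Month 5: interest £1.36; balance after payment £59.39.
Month 6: interest £0.58; balance after payment £0.00.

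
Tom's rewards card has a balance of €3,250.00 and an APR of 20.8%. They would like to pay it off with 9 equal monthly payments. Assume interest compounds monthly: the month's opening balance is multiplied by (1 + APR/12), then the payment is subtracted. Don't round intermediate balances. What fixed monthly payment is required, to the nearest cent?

Monthly rate r = 20.8%/12 = 1.73333% = 0.0173333.
Level-payment amortization: P = B₀·r / (1 − (1+r)^(−n)) = 3250.00·0.0173333 / (1 − 1.01733^(−9)).
Denominator 1 − (1+r)^(−9) = 0.143296524.
P = 56.3333 / 0.143296524 ≈ 393.12.

€393.12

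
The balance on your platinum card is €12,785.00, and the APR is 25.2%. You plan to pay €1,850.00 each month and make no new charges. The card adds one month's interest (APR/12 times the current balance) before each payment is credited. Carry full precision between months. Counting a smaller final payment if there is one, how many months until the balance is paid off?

Monthly rate r = 25.2%/12 = 2.1% = 0.021.
Recurrence: B ← B·(1+r) − €1,850.00.
Month 1: interest €268.48; balance after payment €11,203.49.
Month 2: interest €235.27; balance after payment €9,588.76.
Closed form: n = −ln(1 − rB₀/P)/ln(1+r) = −ln(0.85487)/ln(1.021) ≈ 7.545, so the balance reaches zero during payment 8.

8 months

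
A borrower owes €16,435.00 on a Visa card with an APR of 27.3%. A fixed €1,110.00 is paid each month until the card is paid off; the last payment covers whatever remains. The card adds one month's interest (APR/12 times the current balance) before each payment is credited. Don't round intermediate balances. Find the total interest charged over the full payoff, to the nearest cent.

€3,835.22

Monthly rate r = 27.3%/12 = 2.275% = 0.02275.
Payoff takes n = ⌈−ln(1 − rB₀/P)/ln(1+r)⌉ = ⌈18.259⌉ = 19 payments; the last is €290.22.
Total paid = 18·€1,110.00 + €290.22 = €20,270.22.
Total interest = total paid − principal = €20,270.22 − €16,435.00 = €3,835.22.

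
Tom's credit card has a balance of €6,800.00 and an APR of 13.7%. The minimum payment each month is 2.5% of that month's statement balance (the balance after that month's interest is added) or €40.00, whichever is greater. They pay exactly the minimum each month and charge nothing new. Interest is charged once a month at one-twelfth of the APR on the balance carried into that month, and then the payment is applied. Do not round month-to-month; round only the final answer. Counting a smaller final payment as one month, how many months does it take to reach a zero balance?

Monthly rate r = 13.7%/12 = 1.14167% = 0.0114167.
While 2.5% of the post-interest balance exceeds €40.00, each month B ← (B·(1+r))·(1 − 0.025), i.e. B shrinks by the factor (1+r)·0.975 = 0.98613.
This holds for months 1–105. Entering month 106 the balance is €1,569.11; 2.5% of the post-interest balance is now below €40.00, so the flat €40.00 minimum applies from here.
From month 106 a fixed €40.00 at rate r clears €1,569.11 in 53 more payments. Total: 105 + 53 = 158 months.

158 months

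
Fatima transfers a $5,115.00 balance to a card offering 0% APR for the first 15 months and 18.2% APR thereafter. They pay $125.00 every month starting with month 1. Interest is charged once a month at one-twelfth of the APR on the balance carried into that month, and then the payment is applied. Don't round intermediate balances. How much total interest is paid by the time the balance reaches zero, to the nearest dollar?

$907

Promo months 1–15 at r₀ = 0%/12 = 0; months 16+ at r₁ = 18.2%/12 = 0.0151667.
After month 15 (no interest yet): B = $5,115.00 − 15·$125.00 = $3,240.00.
Then at r₁ with $125.00/mo: n₂ = −ln(1 − r₁·B/P)/ln(1+r₁) ≈ 33.18 → 34 more payments.
Total paid = 48·$125.00 + $22.41 = $6,022.41; interest = $6,022.41 − $5,115.00 = $907.41.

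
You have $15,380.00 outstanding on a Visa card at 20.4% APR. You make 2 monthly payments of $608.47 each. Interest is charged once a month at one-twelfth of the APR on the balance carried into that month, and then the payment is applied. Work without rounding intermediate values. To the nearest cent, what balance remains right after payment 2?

$14,680.08

Monthly rate r = 20.4%/12 = 1.7% = 0.017.
Each month: B ← B·(1+r) − $608.47.
Month 1: interest $261.46; balance after payment $15,032.99.
Month 2: interest $255.56; balance after payment $14,680.08.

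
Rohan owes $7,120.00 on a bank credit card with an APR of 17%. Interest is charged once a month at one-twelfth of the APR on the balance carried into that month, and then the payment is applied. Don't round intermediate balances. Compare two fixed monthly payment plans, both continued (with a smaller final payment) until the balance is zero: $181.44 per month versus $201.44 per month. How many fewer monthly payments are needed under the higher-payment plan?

Monthly rate r = 17%/12 = 1.41667% = 0.0141667.
At $181.44/mo: n = ⌈−ln(1 − rB₀/P)/ln(1+r)⌉ = 58 payments (last $128.26); total interest = total paid − $7,120.00 = $3,350.34.
At $201.44/mo: 50 payments (last $76.35); total interest $2,826.91.
Payments saved = 58 − 50 = 8.

8 fewer payments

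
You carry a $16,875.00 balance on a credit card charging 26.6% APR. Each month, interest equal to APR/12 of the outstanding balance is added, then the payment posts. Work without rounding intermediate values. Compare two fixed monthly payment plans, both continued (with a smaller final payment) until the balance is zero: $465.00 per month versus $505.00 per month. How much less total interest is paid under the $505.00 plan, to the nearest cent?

$3,518.73

Monthly rate r = 26.6%/12 = 2.21667% = 0.0221667.
At $465.00/mo: n = ⌈−ln(1 − rB₀/P)/ln(1+r)⌉ = 75 payments (last $201.63); total interest = total paid − $16,875.00 = $17,736.63.
At $505.00/mo: 62 payments (last $287.90); total interest $14,217.90.
Interest saved = $17,736.63 − $14,217.90 = $3,518.73.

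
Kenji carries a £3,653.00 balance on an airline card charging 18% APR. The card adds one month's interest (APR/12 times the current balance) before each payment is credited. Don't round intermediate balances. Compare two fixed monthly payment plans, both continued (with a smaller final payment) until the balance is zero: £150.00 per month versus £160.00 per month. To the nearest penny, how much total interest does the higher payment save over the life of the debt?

£74.56

Monthly rate r = 18%/12 = 1.5% = 0.015.
At £150.00/mo: n = ⌈−ln(1 − rB₀/P)/ln(1+r)⌉ = 31 payments (last £80.32); total interest = total paid − £3,653.00 = £927.32.
At £160.00/mo: 29 payments (last £25.76); total interest £852.76.
Interest saved = £927.32 − £852.76 = £74.56.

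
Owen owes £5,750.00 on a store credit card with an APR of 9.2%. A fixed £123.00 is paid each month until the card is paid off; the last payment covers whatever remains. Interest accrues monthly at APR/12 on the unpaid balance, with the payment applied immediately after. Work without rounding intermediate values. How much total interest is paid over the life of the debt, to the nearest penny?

Monthly rate r = 9.2%/12 = 0.766667% = 0.00766667.
Payoff takes n = ⌈−ln(1 − rB₀/P)/ln(1+r)⌉ = ⌈58.108⌉ = 59 payments; the last is £13.27.
Total paid = 58·£123.00 + £13.27 = £7,147.27.
Total interest = total paid − principal = £7,147.27 − £5,750.00 = £1,397.27.

£1,397.27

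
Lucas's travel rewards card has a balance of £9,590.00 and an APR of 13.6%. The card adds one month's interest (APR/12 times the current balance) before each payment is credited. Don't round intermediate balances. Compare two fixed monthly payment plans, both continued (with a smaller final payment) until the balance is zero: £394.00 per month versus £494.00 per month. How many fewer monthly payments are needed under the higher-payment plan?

Monthly rate r = 13.6%/12 = 1.13333% = 0.0113333.
At £394.00/mo: n = ⌈−ln(1 − rB₀/P)/ln(1+r)⌉ = 29 payments (last £252.73); total interest = total paid − £9,590.00 = £1,694.73.
At £494.00/mo: 23 payments (last £24.13); total interest £1,302.13.
Payments saved = 29 − 23 = 6.

6 fewer payments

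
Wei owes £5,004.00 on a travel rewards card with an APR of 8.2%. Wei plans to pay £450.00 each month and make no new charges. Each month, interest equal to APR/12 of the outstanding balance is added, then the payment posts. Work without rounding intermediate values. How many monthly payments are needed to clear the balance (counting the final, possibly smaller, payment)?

Monthly rate r = 8.2%/12 = 0.683333% = 0.00683333.
Recurrence: B ← B·(1+r) − £450.00.
Month 1: interest £34.19; balance after payment £4,588.19.
Month 2: interest £31.35; balance after payment £4,169.55.
Closed form: n = −ln(1 − rB₀/P)/ln(1+r) = −ln(0.92401)/ln(1.00683) ≈ 11.605, so the balance reaches zero during payment 12.

12 payments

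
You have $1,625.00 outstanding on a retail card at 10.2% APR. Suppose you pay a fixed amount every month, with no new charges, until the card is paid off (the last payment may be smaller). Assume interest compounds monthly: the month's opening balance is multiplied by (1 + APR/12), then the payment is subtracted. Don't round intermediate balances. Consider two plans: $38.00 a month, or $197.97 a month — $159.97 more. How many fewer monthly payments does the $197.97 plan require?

45 fewer payments

Monthly rate r = 10.2%/12 = 0.85% = 0.0085.
At $38.00/mo: n = ⌈−ln(1 − rB₀/P)/ln(1+r)⌉ = 54 payments (last $14.20); total interest = total paid − $1,625.00 = $403.20.
At $197.97/mo: 9 payments (last $108.07); total interest $66.83.
Payments saved = 54 − 9 = 45.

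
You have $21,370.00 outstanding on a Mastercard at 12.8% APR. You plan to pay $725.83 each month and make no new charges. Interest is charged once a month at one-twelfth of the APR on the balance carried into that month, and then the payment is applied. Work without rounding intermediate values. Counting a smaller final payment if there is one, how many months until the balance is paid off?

36 payments

Monthly rate r = 12.8%/12 = 1.06667% = 0.0106667.
Recurrence: B ← B·(1+r) − $725.83.
Month 1: interest $227.95; balance after payment $20,872.12.
Month 2: interest $222.64; balance after payment $20,368.92.
Closed form: n = −ln(1 − rB₀/P)/ln(1+r) = −ln(0.68595)/ln(1.01067) ≈ 35.527, so the balance reaches zero during payment 36.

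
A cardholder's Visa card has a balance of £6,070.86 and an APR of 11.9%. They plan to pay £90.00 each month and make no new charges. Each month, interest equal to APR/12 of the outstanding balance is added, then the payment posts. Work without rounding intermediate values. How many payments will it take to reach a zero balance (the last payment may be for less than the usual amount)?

113 payments

Monthly rate r = 11.9%/12 = 0.991667% = 0.00991667.
Recurrence: B ← B·(1+r) − £90.00.
Month 1: interest £60.20; balance after payment £6,041.06.
Month 2: interest £59.91; balance after payment £6,010.97.
Closed form: n = −ln(1 − rB₀/P)/ln(1+r) = −ln(0.33108)/ln(1.00992) ≈ 112.020, so the balance reaches zero during payment 113.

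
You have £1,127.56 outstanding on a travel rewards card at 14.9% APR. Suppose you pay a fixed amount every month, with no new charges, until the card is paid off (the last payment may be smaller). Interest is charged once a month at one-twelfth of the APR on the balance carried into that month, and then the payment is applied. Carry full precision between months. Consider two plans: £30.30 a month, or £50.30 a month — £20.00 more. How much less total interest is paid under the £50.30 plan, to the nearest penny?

£192.70

Monthly rate r = 14.9%/12 = 1.24167% = 0.0124167.
At £30.30/mo: n = ⌈−ln(1 − rB₀/P)/ln(1+r)⌉ = 51 payments (last £7.41); total interest = total paid − £1,127.56 = £394.85.
At £50.30/mo: 27 payments (last £21.91); total interest £202.15.
Interest saved = £394.85 − £202.15 = £192.70.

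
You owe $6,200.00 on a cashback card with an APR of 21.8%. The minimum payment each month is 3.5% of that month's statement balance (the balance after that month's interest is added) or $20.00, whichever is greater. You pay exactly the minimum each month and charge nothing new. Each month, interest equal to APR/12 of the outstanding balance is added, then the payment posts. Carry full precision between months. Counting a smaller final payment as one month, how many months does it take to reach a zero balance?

Monthly rate r = 21.8%/12 = 1.81667% = 0.0181667.
While 3.5% of the post-interest balance exceeds $20.00, each month B ← (B·(1+r))·(1 − 0.035), i.e. B shrinks by the factor (1+r)·0.965 = 0.98253.
This holds for months 1–137. Entering month 138 the balance is $554.40; 3.5% of the post-interest balance is now below $20.00, so the flat $20.00 minimum applies from here.
From month 138 a fixed $20.00 at rate r clears $554.40 in 39 more payments. Total: 137 + 39 = 176 months.

176 months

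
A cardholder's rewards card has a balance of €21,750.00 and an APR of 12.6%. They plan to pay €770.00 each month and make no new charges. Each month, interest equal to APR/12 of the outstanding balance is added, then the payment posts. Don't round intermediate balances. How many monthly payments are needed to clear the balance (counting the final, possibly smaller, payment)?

34 payments

Monthly rate r = 12.6%/12 = 1.05% = 0.0105.
Recurrence: B ← B·(1+r) − €770.00.
Month 1: interest €228.37; balance after payment €21,208.38.
Month 2: interest €222.69; balance after payment €20,661.06.
Closed form: n = −ln(1 − rB₀/P)/ln(1+r) = −ln(0.70341)/ln(1.0105) ≈ 33.682, so the balance reaches zero during payment 34.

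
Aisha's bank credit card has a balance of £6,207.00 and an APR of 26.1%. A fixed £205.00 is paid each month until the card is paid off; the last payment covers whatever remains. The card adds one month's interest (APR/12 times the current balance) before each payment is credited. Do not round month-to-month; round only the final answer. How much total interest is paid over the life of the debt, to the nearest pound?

Monthly rate r = 26.1%/12 = 2.175% = 0.02175.
Payoff takes n = ⌈−ln(1 − rB₀/P)/ln(1+r)⌉ = ⌈49.940⌉ = 50 payments; the last is £192.78.
Total paid = 49·£205.00 + £192.78 = £10,237.78.
Total interest = total paid − principal = £10,237.78 − £6,207.00 = £4,030.78.

£4,031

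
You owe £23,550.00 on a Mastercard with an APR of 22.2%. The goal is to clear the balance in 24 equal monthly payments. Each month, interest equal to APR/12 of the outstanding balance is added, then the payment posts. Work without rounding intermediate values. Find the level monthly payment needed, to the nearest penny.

£1,224.06

Monthly rate r = 22.2%/12 = 1.85% = 0.0185.
Level-payment amortization: P = B₀·r / (1 − (1+r)^(−n)) = 23550.00·0.0185 / (1 − 1.0185^(−24)).
Denominator 1 − (1+r)^(−24) = 0.355926842.
P = 435.675 / 0.355926842 ≈ 1224.06.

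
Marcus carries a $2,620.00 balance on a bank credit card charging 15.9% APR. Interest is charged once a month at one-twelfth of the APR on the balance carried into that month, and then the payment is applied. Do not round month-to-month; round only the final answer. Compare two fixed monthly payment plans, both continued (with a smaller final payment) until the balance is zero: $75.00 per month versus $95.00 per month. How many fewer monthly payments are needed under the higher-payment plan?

Monthly rate r = 15.9%/12 = 1.325% = 0.01325.
At $75.00/mo: n = ⌈−ln(1 − rB₀/P)/ln(1+r)⌉ = 48 payments (last $16.31); total interest = total paid − $2,620.00 = $921.31.
At $95.00/mo: 35 payments (last $52.49); total interest $662.49.
Payments saved = 48 − 35 = 13.

13 fewer payments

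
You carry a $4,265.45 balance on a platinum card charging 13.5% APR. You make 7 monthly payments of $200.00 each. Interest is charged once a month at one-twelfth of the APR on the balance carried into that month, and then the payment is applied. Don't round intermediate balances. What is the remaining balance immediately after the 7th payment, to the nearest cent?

$3,164.76

Monthly rate r = 13.5%/12 = 1.125% = 0.01125.
Each month: B ← B·(1+r) − $200.00.
Month 1: interest $47.99; balance after payment $4,113.44.
Month 2: interest $46.28; balance after payment $3,959.71.
Month 3: interest $44.55; balance after payment $3,804.26.
Month 4: interest $42.80; balance after payment $3,647.06.
Month 5: interest $41.03; balance after payment $3,488.09.
Month 6: interest $39.24; balance after payment $3,327.33.
Month 7: interest $37.43; balance after payment $3,164.76.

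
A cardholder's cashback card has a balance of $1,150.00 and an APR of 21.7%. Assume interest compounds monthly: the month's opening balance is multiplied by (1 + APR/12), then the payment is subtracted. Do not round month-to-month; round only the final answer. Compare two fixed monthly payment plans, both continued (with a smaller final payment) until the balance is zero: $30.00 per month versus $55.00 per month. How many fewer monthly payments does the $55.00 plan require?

Monthly rate r = 21.7%/12 = 1.80833% = 0.0180833.
At $30.00/mo: n = ⌈−ln(1 − rB₀/P)/ln(1+r)⌉ = 66 payments (last $27.85); total interest = total paid − $1,150.00 = $827.85.
At $55.00/mo: 27 payments (last $27.80); total interest $307.80.
Payments saved = 66 − 27 = 39.

39 fewer payments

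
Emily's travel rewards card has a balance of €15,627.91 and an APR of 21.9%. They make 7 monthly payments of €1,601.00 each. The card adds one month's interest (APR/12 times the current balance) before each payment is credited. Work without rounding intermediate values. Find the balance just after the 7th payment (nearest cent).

€5,897.48

Monthly rate r = 21.9%/12 = 1.825% = 0.01825.
Each month: B ← B·(1+r) − €1,601.00.
Month 1: interest €285.21; balance after payment €14,312.12.
Month 2: interest €261.20; balance after payment €12,972.32.
Month 3: interest €236.74; balance after payment €11,608.06.
Month 4: interest €211.85; balance after payment €10,218.91.
Month 5: interest €186.50; balance after payment €8,804.40.
Month 6: interest €160.68; balance after payment €7,364.08.
Month 7: interest €134.39; balance after payment €5,897.48.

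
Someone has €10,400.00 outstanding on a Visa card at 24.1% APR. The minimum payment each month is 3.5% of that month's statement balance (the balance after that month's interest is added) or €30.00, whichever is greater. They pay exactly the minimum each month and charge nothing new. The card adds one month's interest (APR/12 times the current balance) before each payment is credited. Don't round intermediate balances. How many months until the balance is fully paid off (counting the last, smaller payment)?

Monthly rate r = 24.1%/12 = 2.00833% = 0.0200833.
While 3.5% of the post-interest balance exceeds €30.00, each month B ← (B·(1+r))·(1 − 0.035), i.e. B shrinks by the factor (1+r)·0.965 = 0.98438.
This holds for months 1–160. Entering month 161 the balance is €837.74; 3.5% of the post-interest balance is now below €30.00, so the flat €30.00 minimum applies from here.
From month 161 a fixed €30.00 at rate r clears €837.74 in 42 more payments. Total: 160 + 42 = 202 months.

202 months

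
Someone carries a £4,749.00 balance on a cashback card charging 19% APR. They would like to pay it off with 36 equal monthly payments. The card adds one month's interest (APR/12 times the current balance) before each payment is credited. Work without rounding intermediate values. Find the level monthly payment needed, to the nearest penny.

Monthly rate r = 19%/12 = 1.58333% = 0.0158333.
Level-payment amortization: P = B₀·r / (1 − (1+r)^(−n)) = 4749.00·0.0158333 / (1 − 1.01583^(−36)).
Denominator 1 − (1+r)^(−36) = 0.431943602.
P = 75.1925 / 0.431943602 ≈ 174.08.

£174.08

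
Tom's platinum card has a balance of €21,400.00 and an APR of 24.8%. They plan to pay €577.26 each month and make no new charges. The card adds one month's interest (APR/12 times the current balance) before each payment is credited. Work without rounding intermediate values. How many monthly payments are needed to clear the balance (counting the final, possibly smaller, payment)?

72 months

Monthly rate r = 24.8%/12 = 2.06667% = 0.0206667.
Recurrence: B ← B·(1+r) − €577.26.
Month 1: interest €442.27; balance after payment €21,265.01.
Month 2: interest €439.48; balance after payment €21,127.22.
Closed form: n = −ln(1 − rB₀/P)/ln(1+r) = −ln(0.23385)/ln(1.02067) ≈ 71.034, so the balance reaches zero during payment 72.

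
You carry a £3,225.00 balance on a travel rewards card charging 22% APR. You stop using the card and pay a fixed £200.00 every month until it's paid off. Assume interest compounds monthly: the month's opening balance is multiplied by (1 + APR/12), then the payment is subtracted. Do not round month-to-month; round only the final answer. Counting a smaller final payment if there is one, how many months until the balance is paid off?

20 payments

Monthly rate r = 22%/12 = 1.83333% = 0.0183333.
Recurrence: B ← B·(1+r) − £200.00.
Month 1: interest £59.12; balance after payment £3,084.12.
Month 2: interest £56.54; balance after payment £2,940.67.
Closed form: n = −ln(1 − rB₀/P)/ln(1+r) = −ln(0.70437)/ln(1.01833) ≈ 19.290, so the balance reaches zero during payment 20.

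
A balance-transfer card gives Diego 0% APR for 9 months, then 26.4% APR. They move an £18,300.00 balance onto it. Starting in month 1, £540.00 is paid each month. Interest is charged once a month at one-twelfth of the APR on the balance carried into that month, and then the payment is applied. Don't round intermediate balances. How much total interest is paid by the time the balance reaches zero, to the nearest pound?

Promo months 1–9 at r₀ = 0%/12 = 0; months 10+ at r₁ = 26.4%/12 = 0.022.
After month 9 (no interest yet): B = £18,300.00 − 9·£540.00 = £13,440.00.
Then at r₁ with £540.00/mo: n₂ = −ln(1 − r₁·B/P)/ln(1+r₁) ≈ 36.44 → 37 more payments.
Total paid = 45·£540.00 + £241.57 = £24,541.57; interest = £24,541.57 − £18,300.00 = £6,241.57.

£6,242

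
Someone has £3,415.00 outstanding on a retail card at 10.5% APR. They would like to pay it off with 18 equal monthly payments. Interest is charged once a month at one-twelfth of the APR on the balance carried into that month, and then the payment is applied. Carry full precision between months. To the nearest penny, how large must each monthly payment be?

£205.88

Monthly rate r = 10.5%/12 = 0.875% = 0.00875.
Level-payment amortization: P = B₀·r / (1 − (1+r)^(−n)) = 3415.00·0.00875 / (1 − 1.00875^(−18)).
Denominator 1 − (1+r)^(−18) = 0.145137747.
P = 29.8813 / 0.145137747 ≈ 205.88.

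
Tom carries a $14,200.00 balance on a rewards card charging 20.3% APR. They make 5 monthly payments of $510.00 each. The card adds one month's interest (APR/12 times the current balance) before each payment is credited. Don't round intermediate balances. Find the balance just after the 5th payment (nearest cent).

Monthly rate r = 20.3%/12 = 1.69167% = 0.0169167.
Each month: B ← B·(1+r) − $510.00.
Month 1: interest $240.22; balance after payment $13,930.22.
Month 2: interest $235.65; balance after payment $13,655.87.
Month 3: interest $231.01; balance after payment $13,376.88.
Month 4: interest $226.29; balance after payment $13,093.17.
Month 5: interest $221.49; balance after payment $12,804.67.

$12,804.67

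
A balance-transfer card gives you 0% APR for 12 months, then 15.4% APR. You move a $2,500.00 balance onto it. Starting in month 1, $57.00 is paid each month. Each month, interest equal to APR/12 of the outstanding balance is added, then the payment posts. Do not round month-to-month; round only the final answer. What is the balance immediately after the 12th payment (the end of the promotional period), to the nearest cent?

Promo months 1–12 at r₀ = 0%/12 = 0; months 13+ at r₁ = 15.4%/12 = 0.0128333.
After month 12 (no interest yet): B = $2,500.00 − 12·$57.00 = $1,816.00.

$1,816.00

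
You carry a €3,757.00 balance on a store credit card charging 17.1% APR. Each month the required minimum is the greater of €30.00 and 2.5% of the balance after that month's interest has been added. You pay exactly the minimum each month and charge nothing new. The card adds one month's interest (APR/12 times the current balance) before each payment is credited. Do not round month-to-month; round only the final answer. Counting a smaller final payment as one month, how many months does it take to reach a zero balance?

Monthly rate r = 17.1%/12 = 1.425% = 0.01425.
While 2.5% of the post-interest balance exceeds €30.00, each month B ← (B·(1+r))·(1 − 0.025), i.e. B shrinks by the factor (1+r)·0.975 = 0.98889.
This holds for months 1–104. Entering month 105 the balance is €1,175.99; 2.5% of the post-interest balance is now below €30.00, so the flat €30.00 minimum applies from here.
From month 105 a fixed €30.00 at rate r clears €1,175.99 in 58 more payments. Total: 104 + 58 = 162 months.

162 months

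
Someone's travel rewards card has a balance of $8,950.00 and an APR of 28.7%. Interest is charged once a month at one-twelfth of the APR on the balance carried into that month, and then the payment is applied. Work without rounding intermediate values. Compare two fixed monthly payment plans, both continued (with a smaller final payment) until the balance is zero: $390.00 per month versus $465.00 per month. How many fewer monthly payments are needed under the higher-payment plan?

7 fewer payments

Monthly rate r = 28.7%/12 = 2.39167% = 0.0239167.
At $390.00/mo: n = ⌈−ln(1 − rB₀/P)/ln(1+r)⌉ = 34 payments (last $265.20); total interest = total paid − $8,950.00 = $4,185.20.
At $465.00/mo: 27 payments (last $45.47); total interest $3,185.47.
Payments saved = 34 − 27 = 7.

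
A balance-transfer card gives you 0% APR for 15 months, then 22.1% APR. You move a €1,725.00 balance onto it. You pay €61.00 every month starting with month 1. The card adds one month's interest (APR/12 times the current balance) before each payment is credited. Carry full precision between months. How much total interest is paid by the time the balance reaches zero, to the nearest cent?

€127.54

Promo months 1–15 at r₀ = 0%/12 = 0; months 16+ at r₁ = 22.1%/12 = 0.0184167.
After month 15 (no interest yet): B = €1,725.00 − 15·€61.00 = €810.00.
Then at r₁ with €61.00/mo: n₂ = −ln(1 − r₁·B/P)/ln(1+r₁) ≈ 15.37 → 16 more payments.
Total paid = 30·€61.00 + €22.54 = €1,852.54; interest = €1,852.54 − €1,725.00 = €127.54.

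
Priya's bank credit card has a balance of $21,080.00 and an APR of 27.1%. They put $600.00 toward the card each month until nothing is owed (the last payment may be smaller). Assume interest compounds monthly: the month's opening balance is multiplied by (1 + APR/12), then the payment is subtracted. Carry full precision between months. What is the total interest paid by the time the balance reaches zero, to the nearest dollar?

Monthly rate r = 27.1%/12 = 2.25833% = 0.0225833.
Payoff takes n = ⌈−ln(1 − rB₀/P)/ln(1+r)⌉ = ⌈70.621⌉ = 71 payments; the last is $373.90.
Total paid = 70·$600.00 + $373.90 = $42,373.90.
Total interest = total paid − principal = $42,373.90 − $21,080.00 = $21,293.90.

$21,294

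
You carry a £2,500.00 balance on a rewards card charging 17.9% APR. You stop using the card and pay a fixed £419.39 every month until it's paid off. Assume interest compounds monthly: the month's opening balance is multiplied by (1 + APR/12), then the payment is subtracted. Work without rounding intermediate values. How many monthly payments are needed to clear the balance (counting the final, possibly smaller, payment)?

Monthly rate r = 17.9%/12 = 1.49167% = 0.0149167.
Recurrence: B ← B·(1+r) − £419.39.
Month 1: interest £37.29; balance after payment £2,117.90.
Month 2: interest £31.59; balance after payment £1,730.10.
Closed form: n = −ln(1 − rB₀/P)/ln(1+r) = −ln(0.91108)/ln(1.01492) ≈ 6.289, so the balance reaches zero during payment 7.

7 months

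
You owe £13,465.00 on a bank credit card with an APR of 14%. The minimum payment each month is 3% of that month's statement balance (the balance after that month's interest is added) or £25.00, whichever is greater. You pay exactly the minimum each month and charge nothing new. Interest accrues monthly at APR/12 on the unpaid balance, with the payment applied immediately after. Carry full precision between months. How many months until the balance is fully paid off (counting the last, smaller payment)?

Monthly rate r = 14%/12 = 1.16667% = 0.0116667.
While 3% of the post-interest balance exceeds £25.00, each month B ← (B·(1+r))·(1 − 0.03), i.e. B shrinks by the factor (1+r)·0.97 = 0.98132.
This holds for months 1–149. Entering month 150 the balance is £810.54; 3% of the post-interest balance is now below £25.00, so the flat £25.00 minimum applies from here.
From month 150 a fixed £25.00 at rate r clears £810.54 in 41 more payments. Total: 149 + 41 = 190 months.

190 months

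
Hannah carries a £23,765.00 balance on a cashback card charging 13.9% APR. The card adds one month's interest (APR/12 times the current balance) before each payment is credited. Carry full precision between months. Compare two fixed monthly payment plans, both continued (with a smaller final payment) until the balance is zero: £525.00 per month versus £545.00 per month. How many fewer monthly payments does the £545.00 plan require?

3 fewer payments

Monthly rate r = 13.9%/12 = 1.15833% = 0.0115833.
At £525.00/mo: n = ⌈−ln(1 − rB₀/P)/ln(1+r)⌉ = 65 payments (last £273.22); total interest = total paid − £23,765.00 = £10,108.22.
At £545.00/mo: 62 payments (last £41.45); total interest £9,521.45.
Payments saved = 65 − 62 = 3.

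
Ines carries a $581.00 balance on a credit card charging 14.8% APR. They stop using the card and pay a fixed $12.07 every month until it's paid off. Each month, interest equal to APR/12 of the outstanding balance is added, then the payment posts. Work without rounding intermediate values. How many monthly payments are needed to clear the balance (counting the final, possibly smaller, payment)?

74 months

Monthly rate r = 14.8%/12 = 1.23333% = 0.0123333.
Recurrence: B ← B·(1+r) − $12.07.
Month 1: interest $7.17; balance after payment $576.10.
Month 2: interest $7.11; balance after payment $571.13.
Closed form: n = −ln(1 − rB₀/P)/ln(1+r) = −ln(0.40632)/ln(1.01233) ≈ 73.471, so the balance reaches zero during payment 74.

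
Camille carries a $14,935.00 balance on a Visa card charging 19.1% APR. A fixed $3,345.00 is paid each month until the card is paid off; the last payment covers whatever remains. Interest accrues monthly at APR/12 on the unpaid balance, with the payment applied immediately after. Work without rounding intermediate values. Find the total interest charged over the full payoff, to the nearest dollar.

Monthly rate r = 19.1%/12 = 1.59167% = 0.0159167.
Payoff takes n = ⌈−ln(1 − rB₀/P)/ln(1+r)⌉ = ⌈4.668⌉ = 5 payments; the last is $2,241.07.
Total paid = 4·$3,345.00 + $2,241.07 = $15,621.07.
Total interest = total paid − principal = $15,621.07 − $14,935.00 = $686.07.

$686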